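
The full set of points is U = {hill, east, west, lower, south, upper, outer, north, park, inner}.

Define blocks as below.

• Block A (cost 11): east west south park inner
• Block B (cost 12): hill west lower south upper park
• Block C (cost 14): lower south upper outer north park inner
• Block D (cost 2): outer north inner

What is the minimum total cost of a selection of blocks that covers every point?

A, B, D together cover every point (A ∪ B ∪ D = {hill, east, west, lower, south, upper, outer, north, park, inner}); total cost 11 + 12 + 2 = 25.
No covering selection has total cost below 25.

25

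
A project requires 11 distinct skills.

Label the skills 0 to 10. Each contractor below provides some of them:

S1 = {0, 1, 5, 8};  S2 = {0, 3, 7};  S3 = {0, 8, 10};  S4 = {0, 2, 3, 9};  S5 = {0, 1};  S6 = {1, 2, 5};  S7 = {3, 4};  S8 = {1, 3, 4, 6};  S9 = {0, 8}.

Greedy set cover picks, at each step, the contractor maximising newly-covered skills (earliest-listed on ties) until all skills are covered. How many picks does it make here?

5

Greedy: pick S1 (covers 4 new) → pick S4 (covers 3 new) → pick S8 (covers 2 new) → pick S2 (covers 1 new) → pick S3 (covers 1 new). Total picks: 5.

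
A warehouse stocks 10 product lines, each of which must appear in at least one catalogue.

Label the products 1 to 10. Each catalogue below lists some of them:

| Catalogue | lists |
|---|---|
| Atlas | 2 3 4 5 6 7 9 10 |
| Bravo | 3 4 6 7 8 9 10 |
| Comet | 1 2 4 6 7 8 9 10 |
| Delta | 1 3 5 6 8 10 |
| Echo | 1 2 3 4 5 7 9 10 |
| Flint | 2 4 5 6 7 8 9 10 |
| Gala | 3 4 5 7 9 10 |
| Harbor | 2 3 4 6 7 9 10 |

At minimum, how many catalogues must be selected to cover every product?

Delta and Flint together: Delta ∪ Flint = {1, 2, 3, 4, 5, 6, 7, 8, 9, 10} — every product is covered.
No single catalogue has all 10 products (the largest, Atlas, has 8), so 2 is optimal.

2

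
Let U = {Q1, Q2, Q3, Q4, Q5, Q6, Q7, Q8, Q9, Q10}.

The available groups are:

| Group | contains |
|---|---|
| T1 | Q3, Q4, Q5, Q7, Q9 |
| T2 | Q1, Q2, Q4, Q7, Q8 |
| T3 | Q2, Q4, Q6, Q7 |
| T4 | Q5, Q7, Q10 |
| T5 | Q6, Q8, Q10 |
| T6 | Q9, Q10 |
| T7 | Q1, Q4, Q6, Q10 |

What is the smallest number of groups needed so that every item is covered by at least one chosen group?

3

Take {T1, T2, T5}. Their union is {Q1, Q2, Q3, Q4, Q5, Q6, Q7, Q8, Q9, Q10}, which is all 10 items.
Only T1 contains Q3, so T1 is forced; the remaining 5 items need at least 2 more groups (each remaining group adds at most 3) — so at least 3 groups are needed, and 3 is optimal.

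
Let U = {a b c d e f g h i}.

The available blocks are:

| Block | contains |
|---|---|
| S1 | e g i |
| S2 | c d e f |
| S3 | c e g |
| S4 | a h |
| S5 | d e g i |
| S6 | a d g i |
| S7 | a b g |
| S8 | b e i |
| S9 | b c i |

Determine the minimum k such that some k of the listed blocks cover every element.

Take {S2, S4, S7, S9}. Their union is {a, b, c, d, e, f, g, h, i}, which is all 9 elements.
No 3 of the 9 blocks cover everything (all 84 combinations miss at least one element), so 4 is optimal.

4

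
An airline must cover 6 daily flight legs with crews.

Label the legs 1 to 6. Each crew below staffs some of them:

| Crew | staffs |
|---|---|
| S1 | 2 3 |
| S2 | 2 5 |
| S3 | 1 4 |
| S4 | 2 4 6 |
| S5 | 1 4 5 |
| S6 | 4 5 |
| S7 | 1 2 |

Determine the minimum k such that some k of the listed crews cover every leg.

3

S1 and S4 and S5 together: S1 ∪ S4 ∪ S5 = {1, 2, 3, 4, 5, 6} — every leg is covered.
Only S1 contains 3, so S1 is forced; the remaining 4 legs need at least 2 more crews (each remaining crew adds at most 3) — so at least 3 crews are needed, and 3 is optimal.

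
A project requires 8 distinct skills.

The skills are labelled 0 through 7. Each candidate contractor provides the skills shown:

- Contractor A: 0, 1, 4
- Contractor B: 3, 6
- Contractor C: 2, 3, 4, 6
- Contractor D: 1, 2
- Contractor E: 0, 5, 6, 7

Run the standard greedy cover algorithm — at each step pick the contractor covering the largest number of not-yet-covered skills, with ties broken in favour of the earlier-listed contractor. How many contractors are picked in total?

Greedy: pick C (covers 4 new) → pick E (covers 3 new) → pick A (covers 1 new). Total picks: 3.

3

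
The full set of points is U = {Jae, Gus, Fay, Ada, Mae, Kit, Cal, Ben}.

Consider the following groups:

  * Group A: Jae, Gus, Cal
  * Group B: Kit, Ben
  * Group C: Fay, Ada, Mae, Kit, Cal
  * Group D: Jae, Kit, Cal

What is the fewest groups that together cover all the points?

3

Take {A, B, C}. Their union is {Jae, Gus, Fay, Ada, Mae, Kit, Cal, Ben}, which is all 8 points.
Only A contains Gus, so A is forced; the remaining 5 points need at least 2 more groups (each remaining group adds at most 4) — so at least 3 groups are needed, and 3 is optimal.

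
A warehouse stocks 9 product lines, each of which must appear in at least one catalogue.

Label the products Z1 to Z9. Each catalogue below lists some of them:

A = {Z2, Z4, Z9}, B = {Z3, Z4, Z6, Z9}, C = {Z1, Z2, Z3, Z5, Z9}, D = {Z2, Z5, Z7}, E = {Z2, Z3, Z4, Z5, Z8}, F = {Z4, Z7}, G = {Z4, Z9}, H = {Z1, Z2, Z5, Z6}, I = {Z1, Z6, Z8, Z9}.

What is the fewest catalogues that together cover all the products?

C and F and I together: C ∪ F ∪ I = {Z1, Z2, Z3, Z4, Z5, Z6, Z7, Z8, Z9} — every product is covered.
No 2 of the 9 catalogues cover everything (all 36 combinations miss at least one product), so 3 is optimal.

3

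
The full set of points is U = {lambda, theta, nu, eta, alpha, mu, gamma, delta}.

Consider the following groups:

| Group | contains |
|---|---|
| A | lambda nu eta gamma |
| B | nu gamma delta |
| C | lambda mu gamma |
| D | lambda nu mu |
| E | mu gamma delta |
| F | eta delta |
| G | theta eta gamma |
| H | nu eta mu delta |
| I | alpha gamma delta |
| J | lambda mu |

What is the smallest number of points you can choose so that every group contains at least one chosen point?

The 3 points {eta, mu, gamma} hit every group.
No choice of 2 points meets every group, so 3 is the minimum.

3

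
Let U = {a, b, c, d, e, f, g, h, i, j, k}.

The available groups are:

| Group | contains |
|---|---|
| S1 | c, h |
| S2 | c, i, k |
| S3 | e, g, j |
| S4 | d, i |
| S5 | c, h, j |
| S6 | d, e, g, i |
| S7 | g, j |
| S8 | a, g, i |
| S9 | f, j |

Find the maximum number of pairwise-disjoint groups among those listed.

S1, S3, S4 are pairwise disjoint (S1={c,h}; S3={e,g,j}; S4={d,i}).
Every remaining group overlaps one of these, and no 4 of the listed groups are pairwise disjoint, so 3 is the maximum.

3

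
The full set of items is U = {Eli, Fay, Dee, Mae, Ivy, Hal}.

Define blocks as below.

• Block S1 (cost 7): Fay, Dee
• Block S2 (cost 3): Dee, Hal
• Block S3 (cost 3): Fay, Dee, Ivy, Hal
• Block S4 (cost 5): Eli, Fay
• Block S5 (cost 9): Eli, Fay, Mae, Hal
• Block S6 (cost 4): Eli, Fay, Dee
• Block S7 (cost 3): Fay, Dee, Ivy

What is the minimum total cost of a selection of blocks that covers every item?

S3, S5 together cover every item (S3 ∪ S5 = {Eli, Fay, Dee, Mae, Ivy, Hal}); total cost 3 + 9 = 12.
The greedy pick S3, S6, S5 costs 16; no covering selection beats 12.

12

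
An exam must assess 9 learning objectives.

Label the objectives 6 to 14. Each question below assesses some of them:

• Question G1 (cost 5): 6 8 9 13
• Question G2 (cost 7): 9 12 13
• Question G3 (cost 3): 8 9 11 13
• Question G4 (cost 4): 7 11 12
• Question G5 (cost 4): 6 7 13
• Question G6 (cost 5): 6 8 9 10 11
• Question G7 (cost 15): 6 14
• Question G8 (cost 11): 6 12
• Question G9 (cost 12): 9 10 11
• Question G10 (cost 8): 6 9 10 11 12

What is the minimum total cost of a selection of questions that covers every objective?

G3, G4, G6, G7 together cover every objective (G3 ∪ G4 ∪ G6 ∪ G7 = {6, 7, 8, 9, 10, 11, 12, 13, 14}); total cost 3 + 4 + 5 + 15 = 27.
No covering selection has total cost below 27.

27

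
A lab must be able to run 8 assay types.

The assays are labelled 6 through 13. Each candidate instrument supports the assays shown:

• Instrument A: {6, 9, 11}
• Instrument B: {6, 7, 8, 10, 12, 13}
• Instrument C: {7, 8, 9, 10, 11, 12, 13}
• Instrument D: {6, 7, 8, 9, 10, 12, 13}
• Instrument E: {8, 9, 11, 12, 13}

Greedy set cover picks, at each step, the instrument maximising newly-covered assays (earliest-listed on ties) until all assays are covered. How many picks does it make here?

Greedy: pick C (covers 7 new) → pick A (covers 1 new). Total picks: 2.

2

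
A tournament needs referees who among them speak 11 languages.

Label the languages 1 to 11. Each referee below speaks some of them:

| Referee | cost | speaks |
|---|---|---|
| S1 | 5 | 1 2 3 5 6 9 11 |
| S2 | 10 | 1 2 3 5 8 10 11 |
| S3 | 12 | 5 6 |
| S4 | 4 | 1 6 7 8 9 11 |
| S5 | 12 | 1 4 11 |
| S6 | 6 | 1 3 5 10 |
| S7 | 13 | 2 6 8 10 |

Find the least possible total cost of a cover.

26

S2, S4, S5 together cover every language (S2 ∪ S4 ∪ S5 = {1, 2, 3, 4, 5, 6, 7, 8, 9, 10, 11}); total cost 10 + 4 + 12 = 26.
The greedy pick S4, S1, S6, S5 costs 27; no covering selection beats 26.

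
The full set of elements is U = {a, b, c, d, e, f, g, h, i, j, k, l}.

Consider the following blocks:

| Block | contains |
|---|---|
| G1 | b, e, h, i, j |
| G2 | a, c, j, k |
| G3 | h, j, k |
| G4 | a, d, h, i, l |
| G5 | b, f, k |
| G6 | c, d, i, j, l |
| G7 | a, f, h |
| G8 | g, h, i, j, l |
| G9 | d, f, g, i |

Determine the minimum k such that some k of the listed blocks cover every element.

4

G1, G2, G4, and G9 cover everything between them: the union {a, b, c, d, e, f, g, h, i, j, k, l} is all of U.
Only G1 contains e, so G1 is forced; the remaining 7 elements need at least 3 more blocks (each remaining block adds at most 3) — so at least 4 blocks are needed, and 4 is optimal.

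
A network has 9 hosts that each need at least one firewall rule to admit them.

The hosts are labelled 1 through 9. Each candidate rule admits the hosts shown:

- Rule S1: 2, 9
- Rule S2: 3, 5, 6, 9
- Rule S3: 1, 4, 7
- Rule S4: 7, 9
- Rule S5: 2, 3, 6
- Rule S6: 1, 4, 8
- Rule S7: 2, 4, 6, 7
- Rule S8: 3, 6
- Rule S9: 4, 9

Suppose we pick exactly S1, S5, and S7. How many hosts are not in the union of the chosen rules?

Union of S1, S5, S7 = {2, 3, 4, 6, 7, 9}.
Not covered: 1, 5, 8 — 3 hosts.

3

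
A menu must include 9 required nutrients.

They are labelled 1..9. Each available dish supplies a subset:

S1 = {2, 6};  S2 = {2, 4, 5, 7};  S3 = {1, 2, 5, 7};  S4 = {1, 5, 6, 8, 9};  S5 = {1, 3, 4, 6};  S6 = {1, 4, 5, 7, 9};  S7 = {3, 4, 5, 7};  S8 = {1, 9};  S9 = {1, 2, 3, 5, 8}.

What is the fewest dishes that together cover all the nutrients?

3

Take {S2, S4, S9}. Their union is {1, 2, 3, 4, 5, 6, 7, 8, 9}, which is all 9 nutrients.
No 2 of the 9 dishes cover everything (all 36 combinations miss at least one nutrient), so 3 is optimal.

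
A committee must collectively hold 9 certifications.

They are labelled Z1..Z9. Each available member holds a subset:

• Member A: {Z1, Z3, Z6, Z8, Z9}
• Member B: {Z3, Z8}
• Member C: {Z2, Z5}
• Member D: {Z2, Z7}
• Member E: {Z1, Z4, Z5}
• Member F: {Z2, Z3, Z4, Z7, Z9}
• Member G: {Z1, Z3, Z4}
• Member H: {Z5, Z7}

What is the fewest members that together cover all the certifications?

3

A and C and F together: A ∪ C ∪ F = {Z1, Z2, Z3, Z4, Z5, Z6, Z7, Z8, Z9} — every certification is covered.
Only A contains Z6, so A is forced; the remaining 4 certifications need at least 2 more members (each remaining member adds at most 3) — so at least 3 members are needed, and 3 is optimal.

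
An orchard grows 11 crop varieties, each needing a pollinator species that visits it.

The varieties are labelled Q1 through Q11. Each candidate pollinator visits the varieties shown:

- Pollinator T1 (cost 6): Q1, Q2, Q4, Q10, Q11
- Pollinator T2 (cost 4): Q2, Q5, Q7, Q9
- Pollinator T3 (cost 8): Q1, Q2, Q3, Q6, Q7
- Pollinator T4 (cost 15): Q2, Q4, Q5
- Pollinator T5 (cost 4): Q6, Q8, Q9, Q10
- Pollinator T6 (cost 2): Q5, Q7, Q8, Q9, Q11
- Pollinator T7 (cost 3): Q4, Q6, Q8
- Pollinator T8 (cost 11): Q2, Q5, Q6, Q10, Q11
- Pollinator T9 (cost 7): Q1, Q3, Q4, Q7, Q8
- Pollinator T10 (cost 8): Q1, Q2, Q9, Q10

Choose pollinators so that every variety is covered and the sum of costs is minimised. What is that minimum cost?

T1, T3, T6 together cover every variety (T1 ∪ T3 ∪ T6 = {Q1, Q2, Q3, Q4, Q5, Q6, Q7, Q8, Q9, Q10, Q11}); total cost 6 + 8 + 2 = 16.
The greedy pick T6, T1, T7, T9 costs 18; no covering selection beats 16.

16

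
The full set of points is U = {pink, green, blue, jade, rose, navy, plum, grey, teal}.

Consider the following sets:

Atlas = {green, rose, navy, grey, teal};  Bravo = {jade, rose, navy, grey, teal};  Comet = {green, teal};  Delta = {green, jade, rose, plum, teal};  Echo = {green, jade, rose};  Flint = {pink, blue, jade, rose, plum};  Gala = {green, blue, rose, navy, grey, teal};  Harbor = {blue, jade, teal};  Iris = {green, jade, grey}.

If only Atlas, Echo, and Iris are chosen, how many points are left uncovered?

3

Union of Atlas, Echo, Iris = {green, jade, rose, navy, grey, teal}.
Not covered: pink, blue, plum — 3 points.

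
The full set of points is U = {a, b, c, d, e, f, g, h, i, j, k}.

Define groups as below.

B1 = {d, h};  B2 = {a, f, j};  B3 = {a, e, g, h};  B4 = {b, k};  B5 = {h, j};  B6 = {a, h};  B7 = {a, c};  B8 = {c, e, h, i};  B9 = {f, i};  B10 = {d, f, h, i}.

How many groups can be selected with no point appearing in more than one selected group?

4

B1, B4, B7, B9 are pairwise disjoint (B1={d,h}; B4={b,k}; B7={a,c}; B9={f,i}).
Every remaining group overlaps one of these, and no 5 of the listed groups are pairwise disjoint, so 4 is the maximum.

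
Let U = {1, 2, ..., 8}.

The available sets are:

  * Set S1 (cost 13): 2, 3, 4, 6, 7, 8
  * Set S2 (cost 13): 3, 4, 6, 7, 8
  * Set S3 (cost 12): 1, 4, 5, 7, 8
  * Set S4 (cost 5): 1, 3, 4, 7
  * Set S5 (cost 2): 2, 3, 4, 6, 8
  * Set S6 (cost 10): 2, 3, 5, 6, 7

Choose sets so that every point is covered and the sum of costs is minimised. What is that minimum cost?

S3, S5 together cover every point (S3 ∪ S5 = {1, 2, 3, 4, 5, 6, 7, 8}); total cost 12 + 2 = 14.
The greedy pick S5, S4, S6 costs 17; no covering selection beats 14.

14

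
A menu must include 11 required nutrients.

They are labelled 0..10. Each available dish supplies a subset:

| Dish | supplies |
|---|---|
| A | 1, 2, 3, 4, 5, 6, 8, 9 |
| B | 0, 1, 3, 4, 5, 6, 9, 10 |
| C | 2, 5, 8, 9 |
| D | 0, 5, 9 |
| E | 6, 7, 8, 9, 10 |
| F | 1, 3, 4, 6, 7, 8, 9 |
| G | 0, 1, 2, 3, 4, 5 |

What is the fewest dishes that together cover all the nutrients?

Take {E, G}. Their union is {0, 1, 2, 3, 4, 5, 6, 7, 8, 9, 10}, which is all 11 nutrients.
No single dish has all 11 nutrients (the largest, A, has 8), so 2 is optimal.

2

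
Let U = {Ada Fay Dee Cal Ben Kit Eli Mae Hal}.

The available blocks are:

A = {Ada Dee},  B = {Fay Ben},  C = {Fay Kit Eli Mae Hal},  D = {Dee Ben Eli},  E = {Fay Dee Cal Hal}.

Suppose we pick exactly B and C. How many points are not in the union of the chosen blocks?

3

Union of B, C = {Fay, Ben, Kit, Eli, Mae, Hal}.
Not covered: Ada, Dee, Cal — 3 points.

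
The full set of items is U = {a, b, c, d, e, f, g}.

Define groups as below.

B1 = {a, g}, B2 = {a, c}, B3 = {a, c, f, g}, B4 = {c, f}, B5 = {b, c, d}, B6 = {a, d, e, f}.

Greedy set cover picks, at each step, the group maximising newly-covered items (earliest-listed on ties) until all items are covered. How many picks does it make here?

3

Greedy: pick B3 (covers 4 new) → pick B5 (covers 2 new) → pick B6 (covers 1 new). Total picks: 3.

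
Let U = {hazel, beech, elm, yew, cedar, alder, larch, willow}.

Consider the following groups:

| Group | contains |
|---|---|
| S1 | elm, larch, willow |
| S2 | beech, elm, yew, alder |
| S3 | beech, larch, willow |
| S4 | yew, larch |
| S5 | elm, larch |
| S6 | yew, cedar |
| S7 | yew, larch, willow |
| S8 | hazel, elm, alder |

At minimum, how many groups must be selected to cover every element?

Take {S3, S6, S8}. Their union is {hazel, beech, elm, yew, cedar, alder, larch, willow}, which is all 8 elements.
Only S8 contains hazel, so S8 is forced; the remaining 5 elements need at least 2 more groups (each remaining group adds at most 3) — so at least 3 groups are needed, and 3 is optimal.

3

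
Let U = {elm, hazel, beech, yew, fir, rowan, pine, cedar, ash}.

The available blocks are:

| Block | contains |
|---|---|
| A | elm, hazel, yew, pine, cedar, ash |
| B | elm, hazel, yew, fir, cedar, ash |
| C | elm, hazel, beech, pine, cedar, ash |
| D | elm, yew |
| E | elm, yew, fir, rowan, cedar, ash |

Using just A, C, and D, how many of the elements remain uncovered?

2

Union of A, C, D = {elm, hazel, beech, yew, pine, cedar, ash}.
Not covered: fir, rowan — 2 elements.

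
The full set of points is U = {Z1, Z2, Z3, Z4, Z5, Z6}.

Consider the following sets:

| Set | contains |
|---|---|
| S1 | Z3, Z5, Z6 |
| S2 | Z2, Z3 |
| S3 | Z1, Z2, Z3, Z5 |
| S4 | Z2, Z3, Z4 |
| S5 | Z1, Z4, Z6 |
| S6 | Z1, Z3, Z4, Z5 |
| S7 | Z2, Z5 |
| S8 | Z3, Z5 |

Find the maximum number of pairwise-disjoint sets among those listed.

S2, S5 are pairwise disjoint (S2={Z2,Z3}; S5={Z1,Z4,Z6}).
Every remaining set overlaps one of these, and no 3 of the listed sets are pairwise disjoint, so 2 is the maximum.

2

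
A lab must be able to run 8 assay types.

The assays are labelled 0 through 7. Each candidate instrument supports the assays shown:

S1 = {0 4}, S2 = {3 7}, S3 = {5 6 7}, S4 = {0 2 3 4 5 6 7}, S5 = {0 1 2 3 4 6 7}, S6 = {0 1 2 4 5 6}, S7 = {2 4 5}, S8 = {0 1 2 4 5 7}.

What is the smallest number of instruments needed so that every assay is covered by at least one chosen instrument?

2

Take {S2, S6}. Their union is {0, 1, 2, 3, 4, 5, 6, 7}, which is all 8 assays.
No single instrument has all 8 assays (the largest, S4, has 7), so 2 is optimal.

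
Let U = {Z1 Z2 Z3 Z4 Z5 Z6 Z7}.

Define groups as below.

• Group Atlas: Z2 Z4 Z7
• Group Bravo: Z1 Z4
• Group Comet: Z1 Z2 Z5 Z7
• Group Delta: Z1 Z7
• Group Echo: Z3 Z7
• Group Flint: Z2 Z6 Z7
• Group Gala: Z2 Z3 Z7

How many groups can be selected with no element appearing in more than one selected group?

Bravo, Echo are pairwise disjoint (Bravo={Z1,Z4}; Echo={Z3,Z7}).
Every remaining group overlaps one of these, and no 3 of the listed groups are pairwise disjoint, so 2 is the maximum.

2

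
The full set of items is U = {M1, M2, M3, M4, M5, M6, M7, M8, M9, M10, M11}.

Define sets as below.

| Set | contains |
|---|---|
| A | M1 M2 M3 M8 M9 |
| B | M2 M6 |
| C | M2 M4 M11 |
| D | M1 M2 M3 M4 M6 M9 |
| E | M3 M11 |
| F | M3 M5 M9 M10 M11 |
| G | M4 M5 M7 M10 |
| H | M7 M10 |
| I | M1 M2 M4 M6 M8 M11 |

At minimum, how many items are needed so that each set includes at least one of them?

T = {M2, M3, M7} meets every set (each contains at least one member of T), and |T| = 3.
The sets B, E, H are pairwise disjoint, so any hitting set needs a separate item for each — at least 3. Hence 3 is optimal.

3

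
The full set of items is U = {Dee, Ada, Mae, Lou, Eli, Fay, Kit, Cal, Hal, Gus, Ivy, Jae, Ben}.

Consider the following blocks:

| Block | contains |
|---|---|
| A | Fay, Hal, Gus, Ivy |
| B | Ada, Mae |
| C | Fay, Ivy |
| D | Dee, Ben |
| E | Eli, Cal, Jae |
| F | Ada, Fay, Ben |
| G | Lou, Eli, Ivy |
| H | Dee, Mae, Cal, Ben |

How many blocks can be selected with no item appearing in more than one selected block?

4

B, C, D, E are pairwise disjoint (B={Ada,Mae}; C={Fay,Ivy}; D={Dee,Ben}; E={Eli,Cal,Jae}).
Every remaining block overlaps one of these, and no 5 of the listed blocks are pairwise disjoint, so 4 is the maximum.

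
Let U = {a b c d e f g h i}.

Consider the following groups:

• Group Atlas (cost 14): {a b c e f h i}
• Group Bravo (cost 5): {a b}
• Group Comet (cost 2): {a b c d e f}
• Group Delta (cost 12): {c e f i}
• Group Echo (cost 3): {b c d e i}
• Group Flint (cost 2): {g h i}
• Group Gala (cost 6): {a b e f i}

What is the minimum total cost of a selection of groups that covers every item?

4

Comet, Flint together cover every item (Comet ∪ Flint = {a, b, c, d, e, f, g, h, i}); total cost 2 + 2 = 4.
No covering selection has total cost below 4.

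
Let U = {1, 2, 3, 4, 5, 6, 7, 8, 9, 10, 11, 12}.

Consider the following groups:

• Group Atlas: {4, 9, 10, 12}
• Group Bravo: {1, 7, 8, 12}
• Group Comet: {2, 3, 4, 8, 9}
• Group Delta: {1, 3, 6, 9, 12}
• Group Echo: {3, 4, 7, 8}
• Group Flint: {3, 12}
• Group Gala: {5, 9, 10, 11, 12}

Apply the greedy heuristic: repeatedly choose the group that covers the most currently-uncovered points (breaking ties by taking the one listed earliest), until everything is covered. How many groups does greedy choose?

Greedy: pick Comet (covers 5 new) → pick Gala (covers 4 new) → pick Bravo (covers 2 new) → pick Delta (covers 1 new). Total picks: 4.

4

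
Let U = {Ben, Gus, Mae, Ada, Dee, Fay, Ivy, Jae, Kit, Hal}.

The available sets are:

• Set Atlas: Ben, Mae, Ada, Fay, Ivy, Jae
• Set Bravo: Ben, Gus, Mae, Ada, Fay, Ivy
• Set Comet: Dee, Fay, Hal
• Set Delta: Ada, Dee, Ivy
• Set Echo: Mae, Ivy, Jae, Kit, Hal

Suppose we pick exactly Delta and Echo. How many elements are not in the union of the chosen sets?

3

Union of Delta, Echo = {Mae, Ada, Dee, Ivy, Jae, Kit, Hal}.
Not covered: Ben, Gus, Fay — 3 elements.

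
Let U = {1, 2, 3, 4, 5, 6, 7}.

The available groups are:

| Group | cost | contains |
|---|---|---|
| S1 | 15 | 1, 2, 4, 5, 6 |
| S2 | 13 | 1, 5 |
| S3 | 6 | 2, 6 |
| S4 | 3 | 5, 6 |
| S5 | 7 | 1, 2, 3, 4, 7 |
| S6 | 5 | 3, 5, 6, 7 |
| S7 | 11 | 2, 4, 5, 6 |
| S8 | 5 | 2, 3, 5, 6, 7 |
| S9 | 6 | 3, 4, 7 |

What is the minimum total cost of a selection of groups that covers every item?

S4, S5 together cover every item (S4 ∪ S5 = {1, 2, 3, 4, 5, 6, 7}); total cost 3 + 7 = 10.
The greedy pick S8, S5 costs 12; no covering selection beats 10.

10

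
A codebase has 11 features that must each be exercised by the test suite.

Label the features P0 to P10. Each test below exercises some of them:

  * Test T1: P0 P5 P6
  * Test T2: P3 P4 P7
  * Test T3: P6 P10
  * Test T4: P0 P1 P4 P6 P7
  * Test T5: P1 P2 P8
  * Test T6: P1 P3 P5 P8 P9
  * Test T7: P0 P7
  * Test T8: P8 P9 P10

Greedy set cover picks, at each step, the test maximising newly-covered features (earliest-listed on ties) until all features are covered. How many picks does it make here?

Greedy: pick T4 (covers 5 new) → pick T6 (covers 4 new) → pick T3 (covers 1 new) → pick T5 (covers 1 new). Total picks: 4.

4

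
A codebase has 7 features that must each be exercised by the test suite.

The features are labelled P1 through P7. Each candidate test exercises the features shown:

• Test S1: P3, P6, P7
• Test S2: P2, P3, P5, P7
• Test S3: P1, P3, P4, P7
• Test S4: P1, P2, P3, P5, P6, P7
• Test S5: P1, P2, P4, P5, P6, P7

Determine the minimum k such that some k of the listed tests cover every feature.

2

S2 and S5 together: S2 ∪ S5 = {P1, P2, P3, P4, P5, P6, P7} — every feature is covered.
No single test has all 7 features (the largest, S4, has 6), so 2 is optimal.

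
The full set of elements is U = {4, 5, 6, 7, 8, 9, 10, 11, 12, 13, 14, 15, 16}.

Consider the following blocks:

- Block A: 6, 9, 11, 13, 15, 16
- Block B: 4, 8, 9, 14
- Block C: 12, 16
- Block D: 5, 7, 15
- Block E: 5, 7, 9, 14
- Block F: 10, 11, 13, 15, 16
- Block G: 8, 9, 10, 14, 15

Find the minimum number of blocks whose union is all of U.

Take {A, B, C, D, F}. Their union is {4, 5, 6, 7, 8, 9, 10, 11, 12, 13, 14, 15, 16}, which is all 13 elements.
No 4 of the 7 blocks cover everything (all 35 combinations miss at least one element), so 5 is optimal.

5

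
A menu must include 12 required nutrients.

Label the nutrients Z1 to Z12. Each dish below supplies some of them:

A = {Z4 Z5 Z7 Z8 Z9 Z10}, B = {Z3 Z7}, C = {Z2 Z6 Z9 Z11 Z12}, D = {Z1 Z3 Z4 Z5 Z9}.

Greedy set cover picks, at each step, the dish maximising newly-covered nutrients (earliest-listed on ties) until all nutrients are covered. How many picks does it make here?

3

Greedy: pick A (covers 6 new) → pick C (covers 4 new) → pick D (covers 2 new). Total picks: 3.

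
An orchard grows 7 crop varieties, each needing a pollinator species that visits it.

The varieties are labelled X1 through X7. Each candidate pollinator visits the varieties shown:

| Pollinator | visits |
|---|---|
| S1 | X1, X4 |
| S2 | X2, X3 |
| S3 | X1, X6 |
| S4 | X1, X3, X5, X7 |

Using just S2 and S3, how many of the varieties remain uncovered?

3

Union of S2, S3 = {X1, X2, X3, X6}.
Not covered: X4, X5, X7 — 3 varieties.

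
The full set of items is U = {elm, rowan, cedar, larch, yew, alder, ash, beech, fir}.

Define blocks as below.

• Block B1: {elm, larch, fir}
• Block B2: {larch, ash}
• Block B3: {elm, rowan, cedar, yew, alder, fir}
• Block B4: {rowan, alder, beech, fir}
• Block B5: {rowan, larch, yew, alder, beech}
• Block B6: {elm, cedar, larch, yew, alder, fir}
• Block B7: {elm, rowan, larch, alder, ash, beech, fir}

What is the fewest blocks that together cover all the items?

Take {B3, B7}. Their union is {elm, rowan, cedar, larch, yew, alder, ash, beech, fir}, which is all 9 items.
No single block has all 9 items (the largest, B7, has 7), so 2 is optimal.

2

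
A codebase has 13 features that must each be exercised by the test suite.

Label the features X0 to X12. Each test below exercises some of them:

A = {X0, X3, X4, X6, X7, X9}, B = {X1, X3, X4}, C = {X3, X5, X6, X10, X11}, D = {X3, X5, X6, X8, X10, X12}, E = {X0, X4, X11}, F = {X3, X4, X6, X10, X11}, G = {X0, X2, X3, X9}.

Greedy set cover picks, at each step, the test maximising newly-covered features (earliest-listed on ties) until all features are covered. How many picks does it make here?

Greedy: pick A (covers 6 new) → pick D (covers 4 new) → pick B (covers 1 new) → pick C (covers 1 new) → pick G (covers 1 new). Total picks: 5.

5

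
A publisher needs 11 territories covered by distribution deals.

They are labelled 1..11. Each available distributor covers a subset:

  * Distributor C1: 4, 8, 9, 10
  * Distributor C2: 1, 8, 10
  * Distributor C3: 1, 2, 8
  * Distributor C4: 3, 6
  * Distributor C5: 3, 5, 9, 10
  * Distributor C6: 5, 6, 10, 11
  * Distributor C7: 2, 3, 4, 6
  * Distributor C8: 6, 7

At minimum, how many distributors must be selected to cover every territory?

5

C1 and C3 and C4 and C6 and C8 together: C1 ∪ C3 ∪ C4 ∪ C6 ∪ C8 = {1, 2, 3, 4, 5, 6, 7, 8, 9, 10, 11} — every territory is covered.
No 4 of the 8 distributors cover everything (all 70 combinations miss at least one territory), so 5 is optimal.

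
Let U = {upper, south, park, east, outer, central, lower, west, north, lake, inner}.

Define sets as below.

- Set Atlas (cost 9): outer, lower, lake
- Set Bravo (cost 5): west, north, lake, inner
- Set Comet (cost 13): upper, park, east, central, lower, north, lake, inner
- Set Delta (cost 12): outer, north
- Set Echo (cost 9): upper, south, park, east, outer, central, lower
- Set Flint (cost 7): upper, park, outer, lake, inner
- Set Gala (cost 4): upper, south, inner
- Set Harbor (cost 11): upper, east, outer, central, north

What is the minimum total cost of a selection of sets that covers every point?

Bravo, Echo together cover every point (Bravo ∪ Echo = {upper, south, park, east, outer, central, lower, west, north, lake, inner}); total cost 5 + 9 = 14.
No covering selection has total cost below 14.

14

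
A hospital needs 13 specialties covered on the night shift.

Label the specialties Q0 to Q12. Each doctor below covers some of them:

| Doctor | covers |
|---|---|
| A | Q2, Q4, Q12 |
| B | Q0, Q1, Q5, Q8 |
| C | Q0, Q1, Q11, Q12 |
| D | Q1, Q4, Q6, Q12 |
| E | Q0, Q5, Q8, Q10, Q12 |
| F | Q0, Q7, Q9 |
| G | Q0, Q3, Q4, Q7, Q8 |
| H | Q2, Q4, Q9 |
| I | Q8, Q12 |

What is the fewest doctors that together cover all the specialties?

5

C and D and E and G and H together: C ∪ D ∪ E ∪ G ∪ H = {Q0, Q1, Q2, Q3, Q4, Q5, Q6, Q7, Q8, Q9, Q10, Q11, Q12} — every specialty is covered.
No 4 of the 9 doctors cover everything (all 126 combinations miss at least one specialty), so 5 is optimal.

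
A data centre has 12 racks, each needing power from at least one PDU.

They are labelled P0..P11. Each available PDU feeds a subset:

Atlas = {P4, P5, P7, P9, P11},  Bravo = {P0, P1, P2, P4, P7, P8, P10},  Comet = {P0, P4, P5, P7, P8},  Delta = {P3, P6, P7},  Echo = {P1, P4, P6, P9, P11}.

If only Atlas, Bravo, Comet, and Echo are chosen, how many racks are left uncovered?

Union of Atlas, Bravo, Comet, Echo = {P0, P1, P2, P4, P5, P6, P7, P8, P9, P10, P11}.
Not covered: P3 — 1 rack.

1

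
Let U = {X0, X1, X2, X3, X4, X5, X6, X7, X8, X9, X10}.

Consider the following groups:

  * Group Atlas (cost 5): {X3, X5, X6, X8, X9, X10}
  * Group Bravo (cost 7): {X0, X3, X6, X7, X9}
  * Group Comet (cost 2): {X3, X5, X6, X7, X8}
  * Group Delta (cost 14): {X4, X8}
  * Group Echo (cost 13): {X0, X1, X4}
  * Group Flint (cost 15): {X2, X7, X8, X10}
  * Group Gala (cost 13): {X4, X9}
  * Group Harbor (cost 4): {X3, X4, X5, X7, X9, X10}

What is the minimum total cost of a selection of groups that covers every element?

Atlas, Echo, Flint together cover every element (Atlas ∪ Echo ∪ Flint = {X0, X1, X2, X3, X4, X5, X6, X7, X8, X9, X10}); total cost 5 + 13 + 15 = 33.
The greedy pick Comet, Harbor, Echo, Flint costs 34; no covering selection beats 33.

33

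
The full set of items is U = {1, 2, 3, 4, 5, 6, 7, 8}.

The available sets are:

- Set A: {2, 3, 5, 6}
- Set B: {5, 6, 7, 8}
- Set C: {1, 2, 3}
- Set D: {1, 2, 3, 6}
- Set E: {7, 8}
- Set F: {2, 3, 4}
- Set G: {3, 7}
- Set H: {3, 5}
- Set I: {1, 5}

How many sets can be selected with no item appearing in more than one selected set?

E, F, I are pairwise disjoint (E={7,8}; F={2,3,4}; I={1,5}).
Every remaining set overlaps one of these, and no 4 of the listed sets are pairwise disjoint, so 3 is the maximum.

3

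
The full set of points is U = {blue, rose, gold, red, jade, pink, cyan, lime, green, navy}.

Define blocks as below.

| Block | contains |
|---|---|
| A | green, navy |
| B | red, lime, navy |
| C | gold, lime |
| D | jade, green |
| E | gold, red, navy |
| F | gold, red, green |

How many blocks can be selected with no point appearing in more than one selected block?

2

D, E are pairwise disjoint (D={jade,green}; E={gold,red,navy}).
Every remaining block overlaps one of these, and no 3 of the listed blocks are pairwise disjoint, so 2 is the maximum.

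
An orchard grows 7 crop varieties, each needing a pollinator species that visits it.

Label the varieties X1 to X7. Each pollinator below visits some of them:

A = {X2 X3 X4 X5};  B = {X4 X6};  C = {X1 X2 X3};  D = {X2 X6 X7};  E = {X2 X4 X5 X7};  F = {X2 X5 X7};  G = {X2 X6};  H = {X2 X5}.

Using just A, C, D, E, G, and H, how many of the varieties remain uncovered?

Union of A, C, D, E, G, H = {X1, X2, X3, X4, X5, X6, X7} — that's every variety, so 0 are uncovered.

0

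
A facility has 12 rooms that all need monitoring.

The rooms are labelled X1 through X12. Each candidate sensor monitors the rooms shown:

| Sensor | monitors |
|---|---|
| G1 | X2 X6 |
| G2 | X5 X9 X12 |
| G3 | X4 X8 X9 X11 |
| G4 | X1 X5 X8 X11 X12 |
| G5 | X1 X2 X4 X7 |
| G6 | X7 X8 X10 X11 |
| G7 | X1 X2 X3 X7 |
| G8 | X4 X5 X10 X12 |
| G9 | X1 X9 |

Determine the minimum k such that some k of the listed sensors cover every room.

G1 and G3 and G7 and G8 together: G1 ∪ G3 ∪ G7 ∪ G8 = {X1, X2, X3, X4, X5, X6, X7, X8, X9, X10, X11, X12} — every room is covered.
No 3 of the 9 sensors cover everything (all 84 combinations miss at least one room), so 4 is optimal.

4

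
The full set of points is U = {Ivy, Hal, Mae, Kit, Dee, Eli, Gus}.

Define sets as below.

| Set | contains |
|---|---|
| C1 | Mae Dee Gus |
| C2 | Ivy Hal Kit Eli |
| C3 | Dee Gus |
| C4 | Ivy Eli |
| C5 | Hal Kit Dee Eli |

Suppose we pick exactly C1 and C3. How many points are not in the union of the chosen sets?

Union of C1, C3 = {Mae, Dee, Gus}.
Not covered: Ivy, Hal, Kit, Eli — 4 points.

4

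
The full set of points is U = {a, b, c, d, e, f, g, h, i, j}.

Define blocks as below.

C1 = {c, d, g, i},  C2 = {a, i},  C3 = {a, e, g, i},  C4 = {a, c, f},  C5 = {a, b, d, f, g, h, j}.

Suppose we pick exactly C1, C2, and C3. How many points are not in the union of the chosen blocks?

Union of C1, C2, C3 = {a, c, d, e, g, i}.
Not covered: b, f, h, j — 4 points.

4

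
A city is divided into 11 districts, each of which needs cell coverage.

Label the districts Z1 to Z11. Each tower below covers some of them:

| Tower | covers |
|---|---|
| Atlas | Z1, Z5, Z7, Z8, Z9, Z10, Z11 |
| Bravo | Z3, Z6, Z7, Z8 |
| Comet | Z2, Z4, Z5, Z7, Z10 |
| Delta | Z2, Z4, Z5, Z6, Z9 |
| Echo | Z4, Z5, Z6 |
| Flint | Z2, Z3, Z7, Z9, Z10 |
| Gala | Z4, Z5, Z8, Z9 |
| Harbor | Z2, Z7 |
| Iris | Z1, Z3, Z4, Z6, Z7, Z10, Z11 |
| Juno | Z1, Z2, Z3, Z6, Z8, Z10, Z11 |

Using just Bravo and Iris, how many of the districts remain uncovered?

Union of Bravo, Iris = {Z1, Z3, Z4, Z6, Z7, Z8, Z10, Z11}.
Not covered: Z2, Z5, Z9 — 3 districts.

3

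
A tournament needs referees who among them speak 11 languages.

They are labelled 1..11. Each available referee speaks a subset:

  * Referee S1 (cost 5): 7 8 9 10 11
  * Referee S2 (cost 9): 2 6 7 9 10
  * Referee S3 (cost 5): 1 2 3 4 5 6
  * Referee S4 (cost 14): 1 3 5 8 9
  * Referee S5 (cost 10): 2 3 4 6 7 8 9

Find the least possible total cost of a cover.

S1, S3 together cover every language (S1 ∪ S3 = {1, 2, 3, 4, 5, 6, 7, 8, 9, 10, 11}); total cost 5 + 5 = 10.
No covering selection has total cost below 10.

10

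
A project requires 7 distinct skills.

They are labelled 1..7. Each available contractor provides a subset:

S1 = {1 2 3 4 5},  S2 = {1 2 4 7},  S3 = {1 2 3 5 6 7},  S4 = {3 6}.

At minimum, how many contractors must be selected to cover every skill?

2

Take {S2, S3}. Their union is {1, 2, 3, 4, 5, 6, 7}, which is all 7 skills.
No single contractor has all 7 skills (the largest, S3, has 6), so 2 is optimal.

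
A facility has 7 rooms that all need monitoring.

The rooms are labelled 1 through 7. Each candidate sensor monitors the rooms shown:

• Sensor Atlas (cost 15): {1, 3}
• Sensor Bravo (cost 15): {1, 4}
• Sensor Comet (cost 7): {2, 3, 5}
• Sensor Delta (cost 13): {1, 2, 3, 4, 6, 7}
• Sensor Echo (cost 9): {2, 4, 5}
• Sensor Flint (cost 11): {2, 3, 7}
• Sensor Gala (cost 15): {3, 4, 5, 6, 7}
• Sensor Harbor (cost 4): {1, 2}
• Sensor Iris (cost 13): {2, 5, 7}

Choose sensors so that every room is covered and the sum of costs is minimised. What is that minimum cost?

Gala, Harbor together cover every room (Gala ∪ Harbor = {1, 2, 3, 4, 5, 6, 7}); total cost 15 + 4 = 19.
No covering selection has total cost below 19.

19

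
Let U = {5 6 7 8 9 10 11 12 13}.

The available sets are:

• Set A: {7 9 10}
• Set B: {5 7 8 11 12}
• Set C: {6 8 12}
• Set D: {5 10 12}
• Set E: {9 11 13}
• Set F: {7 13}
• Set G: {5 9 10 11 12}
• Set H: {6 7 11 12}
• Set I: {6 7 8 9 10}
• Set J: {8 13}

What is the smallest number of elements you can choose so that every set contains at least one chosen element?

The 3 elements {9, 12, 13} hit every set.
No choice of 2 elements meets every set, so 3 is the minimum.

3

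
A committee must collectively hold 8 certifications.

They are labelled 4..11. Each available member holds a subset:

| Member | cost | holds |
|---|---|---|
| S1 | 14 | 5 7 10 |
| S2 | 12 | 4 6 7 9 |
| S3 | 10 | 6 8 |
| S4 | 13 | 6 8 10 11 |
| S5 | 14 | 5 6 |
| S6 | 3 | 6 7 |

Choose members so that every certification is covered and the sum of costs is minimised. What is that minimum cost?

39

S1, S2, S4 together cover every certification (S1 ∪ S2 ∪ S4 = {4, 5, 6, 7, 8, 9, 10, 11}); total cost 14 + 12 + 13 = 39.
The greedy pick S6, S4, S2, S1 costs 42; no covering selection beats 39.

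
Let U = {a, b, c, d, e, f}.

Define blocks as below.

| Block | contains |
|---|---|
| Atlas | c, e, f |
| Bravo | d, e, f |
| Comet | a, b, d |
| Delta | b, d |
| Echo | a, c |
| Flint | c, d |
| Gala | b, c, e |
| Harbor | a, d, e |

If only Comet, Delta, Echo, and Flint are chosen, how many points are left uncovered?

2

Union of Comet, Delta, Echo, Flint = {a, b, c, d}.
Not covered: e, f — 2 points.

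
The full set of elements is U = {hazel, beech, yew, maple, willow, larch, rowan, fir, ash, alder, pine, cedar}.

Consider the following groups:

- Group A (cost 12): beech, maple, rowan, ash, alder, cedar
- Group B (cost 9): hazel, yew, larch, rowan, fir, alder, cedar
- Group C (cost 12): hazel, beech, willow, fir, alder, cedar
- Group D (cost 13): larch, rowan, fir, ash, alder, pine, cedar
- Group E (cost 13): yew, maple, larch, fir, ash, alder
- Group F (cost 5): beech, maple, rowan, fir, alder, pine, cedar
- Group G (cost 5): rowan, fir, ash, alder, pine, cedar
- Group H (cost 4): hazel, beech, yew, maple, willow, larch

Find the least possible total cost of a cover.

9

G, H together cover every element (G ∪ H = {hazel, beech, yew, maple, willow, larch, rowan, fir, ash, alder, pine, cedar}); total cost 5 + 4 = 9.
No covering selection has total cost below 9.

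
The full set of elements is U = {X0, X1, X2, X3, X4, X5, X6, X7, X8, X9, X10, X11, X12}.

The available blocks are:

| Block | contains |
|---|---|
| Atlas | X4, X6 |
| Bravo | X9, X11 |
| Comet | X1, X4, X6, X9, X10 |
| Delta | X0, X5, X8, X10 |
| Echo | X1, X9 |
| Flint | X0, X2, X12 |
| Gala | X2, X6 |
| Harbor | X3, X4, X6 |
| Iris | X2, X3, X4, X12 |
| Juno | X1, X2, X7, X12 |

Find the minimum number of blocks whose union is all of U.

4

Bravo, Delta, Harbor, and Juno cover everything between them: the union {X0, X1, X2, X3, X4, X5, X6, X7, X8, X9, X10, X11, X12} is all of U.
Only Delta contains X5, so Delta is forced; the remaining 9 elements need at least 3 more blocks (each remaining block adds at most 4) — so at least 4 blocks are needed, and 4 is optimal.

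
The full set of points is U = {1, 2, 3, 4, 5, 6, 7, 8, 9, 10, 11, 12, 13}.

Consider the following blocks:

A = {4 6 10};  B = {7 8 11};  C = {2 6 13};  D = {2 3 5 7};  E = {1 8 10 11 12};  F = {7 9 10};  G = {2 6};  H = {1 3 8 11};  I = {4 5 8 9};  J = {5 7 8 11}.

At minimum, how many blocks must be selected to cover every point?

4

C and D and E and I together: C ∪ D ∪ E ∪ I = {1, 2, 3, 4, 5, 6, 7, 8, 9, 10, 11, 12, 13} — every point is covered.
No 3 of the 10 blocks cover everything (all 120 combinations miss at least one point), so 4 is optimal.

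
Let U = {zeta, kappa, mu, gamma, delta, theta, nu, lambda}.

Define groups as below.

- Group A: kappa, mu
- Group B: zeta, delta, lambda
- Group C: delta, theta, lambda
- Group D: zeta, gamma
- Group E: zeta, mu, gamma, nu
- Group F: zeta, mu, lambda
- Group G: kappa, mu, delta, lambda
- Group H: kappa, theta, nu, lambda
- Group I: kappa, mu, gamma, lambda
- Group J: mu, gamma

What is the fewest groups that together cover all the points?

Take {C, E, I}. Their union is {zeta, kappa, mu, gamma, delta, theta, nu, lambda}, which is all 8 points.
No 2 of the 10 groups cover everything (all 45 combinations miss at least one point), so 3 is optimal.

3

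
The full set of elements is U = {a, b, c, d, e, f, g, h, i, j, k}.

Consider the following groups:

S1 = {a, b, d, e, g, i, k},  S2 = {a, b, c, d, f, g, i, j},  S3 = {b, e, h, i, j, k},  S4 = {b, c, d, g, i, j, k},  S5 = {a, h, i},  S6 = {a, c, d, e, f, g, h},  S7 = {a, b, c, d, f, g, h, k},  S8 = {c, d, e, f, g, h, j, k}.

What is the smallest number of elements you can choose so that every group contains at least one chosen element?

The 2 elements {d, i} hit every group.
No single element lies in every group, so at least 2 are needed and 2 is optimal.

2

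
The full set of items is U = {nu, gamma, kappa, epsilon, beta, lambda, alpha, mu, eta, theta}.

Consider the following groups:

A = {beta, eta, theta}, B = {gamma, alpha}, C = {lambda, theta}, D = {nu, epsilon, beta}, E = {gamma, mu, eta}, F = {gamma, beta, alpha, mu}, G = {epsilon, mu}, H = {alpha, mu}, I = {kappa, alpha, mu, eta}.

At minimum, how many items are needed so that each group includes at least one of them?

Take T = {epsilon, lambda, alpha, eta}. Each listed group contains at least one of these, so T is a hitting set of size 4.
No choice of 3 items meets every group, so 4 is the minimum.

4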